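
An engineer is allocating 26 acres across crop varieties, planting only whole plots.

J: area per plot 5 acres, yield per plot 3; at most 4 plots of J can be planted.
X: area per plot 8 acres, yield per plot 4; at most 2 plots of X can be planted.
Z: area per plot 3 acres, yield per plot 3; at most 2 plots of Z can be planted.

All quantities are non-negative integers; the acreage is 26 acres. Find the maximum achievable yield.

18

This is a bounded integer knapsack.
4×J and 2×Z: area 26 ≤ 26, yield 4·3 + 2·3 = 18.
2×J, 1×X, and 2×Z: area 24 ≤ 26, yield 2·3 + 1·4 + 2·3 = 16.
Best is 18.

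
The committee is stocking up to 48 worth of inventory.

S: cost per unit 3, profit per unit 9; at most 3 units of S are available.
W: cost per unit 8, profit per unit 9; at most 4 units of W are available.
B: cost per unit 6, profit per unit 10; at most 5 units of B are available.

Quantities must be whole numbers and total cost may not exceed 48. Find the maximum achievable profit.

86

This is a bounded integer knapsack.
Take 3×S, 1×W, and 5×B: cost 47 ≤ 48, profit 3·9 + 1·9 + 5·10 = 86.
S has the best ratio (9/3) and is taken to its limit of 3; remaining capacity is filled optimally with the others.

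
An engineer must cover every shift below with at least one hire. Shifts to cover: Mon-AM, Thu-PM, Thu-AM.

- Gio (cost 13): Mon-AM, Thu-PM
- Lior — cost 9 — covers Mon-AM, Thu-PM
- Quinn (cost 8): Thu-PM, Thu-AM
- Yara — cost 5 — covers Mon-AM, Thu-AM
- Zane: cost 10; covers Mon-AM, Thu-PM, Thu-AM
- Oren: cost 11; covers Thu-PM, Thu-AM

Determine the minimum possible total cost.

10

Zane alone covers Mon-AM, Thu-PM, Thu-AM — every shift.
Total cost: 10.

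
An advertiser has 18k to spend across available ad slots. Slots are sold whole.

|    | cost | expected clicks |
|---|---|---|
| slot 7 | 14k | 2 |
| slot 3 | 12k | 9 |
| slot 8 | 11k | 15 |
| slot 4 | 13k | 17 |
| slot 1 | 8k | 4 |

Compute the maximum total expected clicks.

17

This is a 0-1 knapsack instance.
Allowing fractional choices, the relaxed optimum would be about 24.2, but ad slots are indivisible.
slot 3: cost 12 ≤ 18, expected clicks 9.
slot 8: cost 11 ≤ 18, expected clicks 15.
slot 4: cost 13 ≤ 18, expected clicks 17.
Best is slot 4 with total expected clicks 17.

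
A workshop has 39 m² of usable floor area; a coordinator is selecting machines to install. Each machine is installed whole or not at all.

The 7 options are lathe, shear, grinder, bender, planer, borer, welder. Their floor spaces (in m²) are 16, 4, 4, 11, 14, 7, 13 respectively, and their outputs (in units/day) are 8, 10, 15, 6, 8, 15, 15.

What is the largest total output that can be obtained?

Allowing fractional choices, the relaxed optimum would be about 61.3, but machines are indivisible.
shear + grinder + borer + welder: floor space 4 + 4 + 7 + 13 = 28 ≤ 39, output 10 + 15 + 15 + 15 = 55.
grinder + planer + borer + welder: floor space 4 + 14 + 7 + 13 = 38 ≤ 39, output 15 + 8 + 15 + 15 = 53.
shear + grinder + bender + borer + welder: floor space 4 + 4 + 11 + 7 + 13 = 39 ≤ 39, output 10 + 15 + 6 + 15 + 15 = 61.
Best is shear, grinder, bender, borer, and welder with total output 61.

61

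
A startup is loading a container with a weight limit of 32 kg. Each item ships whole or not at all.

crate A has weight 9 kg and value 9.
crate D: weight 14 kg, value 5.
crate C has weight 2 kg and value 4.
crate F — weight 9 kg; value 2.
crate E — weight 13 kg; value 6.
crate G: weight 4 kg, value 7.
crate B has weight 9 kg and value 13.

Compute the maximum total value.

crate A + crate F + crate G + crate B: weight 9 + 9 + 4 + 9 = 31 ≤ 32, value 9 + 2 + 7 + 13 = 31.
crate A + crate C + crate G + crate B: weight 9 + 2 + 4 + 9 = 24 ≤ 32, value 9 + 4 + 7 + 13 = 33.
crate C + crate E + crate G + crate B: weight 2 + 13 + 4 + 9 = 28 ≤ 32, value 4 + 6 + 7 + 13 = 30.
Best is crate A, crate C, crate G, and crate B with total value 33.

33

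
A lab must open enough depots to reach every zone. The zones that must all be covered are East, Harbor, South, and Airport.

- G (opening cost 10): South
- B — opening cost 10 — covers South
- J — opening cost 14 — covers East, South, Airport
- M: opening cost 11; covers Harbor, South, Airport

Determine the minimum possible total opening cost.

25

This is a weighted set-cover instance.
Choose J and M: together they cover East, Harbor, South, Airport — every zone.
Total opening cost: 14 + 11 = 25.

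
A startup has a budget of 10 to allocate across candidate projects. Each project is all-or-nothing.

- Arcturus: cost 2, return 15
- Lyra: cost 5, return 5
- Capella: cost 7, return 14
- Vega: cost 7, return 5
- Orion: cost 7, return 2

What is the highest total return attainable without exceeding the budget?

29

Take Arcturus and Capella: cost 2 + 7 = 9 ≤ 10, return 15 + 14 = 29.
No other feasible combination does better.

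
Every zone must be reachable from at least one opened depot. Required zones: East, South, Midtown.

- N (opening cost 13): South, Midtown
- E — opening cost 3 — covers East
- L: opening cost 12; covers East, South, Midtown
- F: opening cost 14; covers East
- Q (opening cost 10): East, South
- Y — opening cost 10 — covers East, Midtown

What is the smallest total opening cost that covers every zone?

The greedy cost-per-new-zone heuristic would pick E and L for 15, but a cheaper cover exists.
L alone covers East, South, Midtown — every zone.
Total opening cost: 12.
No cover costs less than 12.

12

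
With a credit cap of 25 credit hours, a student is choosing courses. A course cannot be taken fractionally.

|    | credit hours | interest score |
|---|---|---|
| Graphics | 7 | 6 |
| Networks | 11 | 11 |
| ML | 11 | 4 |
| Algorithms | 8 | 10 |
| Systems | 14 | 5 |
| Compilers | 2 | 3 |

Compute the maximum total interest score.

24

Networks + Algorithms: credit hours 11 + 8 = 19 ≤ 25, interest score 11 + 10 = 21.
Networks + Algorithms + Compilers: credit hours 11 + 8 + 2 = 21 ≤ 25, interest score 11 + 10 + 3 = 24.
Graphics + Networks + Compilers: credit hours 7 + 11 + 2 = 20 ≤ 25, interest score 6 + 11 + 3 = 20.
Best is Networks, Algorithms, and Compilers with total interest score 24.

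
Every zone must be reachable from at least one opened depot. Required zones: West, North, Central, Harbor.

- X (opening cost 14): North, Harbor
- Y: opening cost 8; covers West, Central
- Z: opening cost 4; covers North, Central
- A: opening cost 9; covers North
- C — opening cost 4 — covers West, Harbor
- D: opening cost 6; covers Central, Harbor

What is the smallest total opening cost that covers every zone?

This is an integer covering problem.
Choose Z and C: together they cover West, North, Central, Harbor — every zone.
Total opening cost: 4 + 4 = 8.
No cover costs less than 8.

8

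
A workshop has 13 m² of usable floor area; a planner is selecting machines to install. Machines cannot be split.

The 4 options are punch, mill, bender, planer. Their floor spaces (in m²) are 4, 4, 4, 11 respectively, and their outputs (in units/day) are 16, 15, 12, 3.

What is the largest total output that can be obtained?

Take punch, mill, and bender: floor space 4 + 4 + 4 = 12 ≤ 13, output 16 + 15 + 12 = 43.
No other feasible combination does better.

43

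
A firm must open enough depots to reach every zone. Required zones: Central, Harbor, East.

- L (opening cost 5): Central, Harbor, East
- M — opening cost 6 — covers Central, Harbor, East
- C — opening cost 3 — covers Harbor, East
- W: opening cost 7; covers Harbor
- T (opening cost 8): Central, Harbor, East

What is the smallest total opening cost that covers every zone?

The greedy cost-per-new-zone heuristic would pick C and L for 8, but a cheaper cover exists.
L alone covers Central, Harbor, East — every zone.
Total opening cost: 5.
No cover costs less than 5.

5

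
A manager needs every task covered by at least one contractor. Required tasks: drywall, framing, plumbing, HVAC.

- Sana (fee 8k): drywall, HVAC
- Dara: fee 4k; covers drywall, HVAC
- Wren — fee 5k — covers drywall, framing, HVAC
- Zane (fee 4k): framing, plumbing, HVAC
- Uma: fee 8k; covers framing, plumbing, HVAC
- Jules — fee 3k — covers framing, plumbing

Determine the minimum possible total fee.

7

This is an integer covering problem.
The greedy cost-per-new-task heuristic would pick Zane and Dara for 8, but a cheaper cover exists.
Choose Dara and Jules: together they cover drywall, framing, plumbing, HVAC — every task.
Total fee: 4 + 3 = 7.
No cover costs less than 7.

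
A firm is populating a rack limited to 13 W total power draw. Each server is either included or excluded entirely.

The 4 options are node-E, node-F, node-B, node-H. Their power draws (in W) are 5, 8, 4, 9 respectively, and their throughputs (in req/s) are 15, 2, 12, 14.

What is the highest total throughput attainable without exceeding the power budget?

node-E + node-B: power draw 5 + 4 = 9 ≤ 13, throughput 15 + 12 = 27.
node-B + node-H: power draw 4 + 9 = 13 ≤ 13, throughput 12 + 14 = 26.
node-E + node-F: power draw 5 + 8 = 13 ≤ 13, throughput 15 + 2 = 17.
Best is node-E and node-B with total throughput 27.

27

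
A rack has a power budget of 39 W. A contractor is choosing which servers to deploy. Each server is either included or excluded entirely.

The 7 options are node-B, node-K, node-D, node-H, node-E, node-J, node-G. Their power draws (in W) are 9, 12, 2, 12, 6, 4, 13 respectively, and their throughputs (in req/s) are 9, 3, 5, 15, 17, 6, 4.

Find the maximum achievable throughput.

Take node-B, node-D, node-H, node-E, and node-J: power draw 9 + 2 + 12 + 6 + 4 = 33 ≤ 39, throughput 9 + 5 + 15 + 17 + 6 = 52.
No other feasible combination does better.

52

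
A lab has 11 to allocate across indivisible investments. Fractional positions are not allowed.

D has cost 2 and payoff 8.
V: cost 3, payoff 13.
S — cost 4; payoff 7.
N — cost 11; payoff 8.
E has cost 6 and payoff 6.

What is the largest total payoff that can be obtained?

28

Allowing fractional choices, the relaxed optimum would be about 30.0, but investments are indivisible.
D + V + S: cost 2 + 3 + 4 = 9 ≤ 11, payoff 8 + 13 + 7 = 28.
D + V: cost 2 + 3 = 5 ≤ 11, payoff 8 + 13 = 21.
D + V + E: cost 2 + 3 + 6 = 11 ≤ 11, payoff 8 + 13 + 6 = 27.
Best is D, V, and S with total payoff 28.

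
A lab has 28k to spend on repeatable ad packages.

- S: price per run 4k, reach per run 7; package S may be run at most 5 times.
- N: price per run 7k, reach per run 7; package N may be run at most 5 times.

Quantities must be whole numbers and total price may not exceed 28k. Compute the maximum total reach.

This is a bounded integer knapsack.
5×S and 1×N: price 27 ≤ 28, reach 5·7 + 1·7 = 42.
3×S and 2×N: price 26 ≤ 28, reach 3·7 + 2·7 = 35.
Best is 42.

42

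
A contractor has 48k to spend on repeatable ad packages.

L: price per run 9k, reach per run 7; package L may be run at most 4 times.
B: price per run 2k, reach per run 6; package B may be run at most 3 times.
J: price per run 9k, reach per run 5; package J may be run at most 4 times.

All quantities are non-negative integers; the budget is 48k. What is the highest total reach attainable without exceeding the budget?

46

This is a bounded integer knapsack.
Take 4×L and 3×B: price 42 ≤ 48, reach 4·7 + 3·6 = 46.
B has the best ratio (6/2) and is taken to its limit of 3; remaining capacity is filled optimally with the others.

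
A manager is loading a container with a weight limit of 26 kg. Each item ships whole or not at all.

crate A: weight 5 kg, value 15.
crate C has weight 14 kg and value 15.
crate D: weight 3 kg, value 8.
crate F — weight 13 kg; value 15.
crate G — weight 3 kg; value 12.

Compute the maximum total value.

50

Allowing fractional choices, the relaxed optimum would be about 52.1, but items are indivisible.
crate A + crate D + crate F + crate G: weight 5 + 3 + 13 + 3 = 24 ≤ 26, value 15 + 8 + 15 + 12 = 50.
crate A + crate C + crate D + crate G: weight 5 + 14 + 3 + 3 = 25 ≤ 26, value 15 + 15 + 8 + 12 = 50.
The maximum value is 50; one optimal choice is crate A, crate D, crate F, and crate G.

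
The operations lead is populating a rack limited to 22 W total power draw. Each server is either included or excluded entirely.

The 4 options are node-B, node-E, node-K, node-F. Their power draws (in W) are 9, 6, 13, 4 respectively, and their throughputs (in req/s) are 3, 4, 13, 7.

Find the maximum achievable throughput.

Allowing fractional choices, the relaxed optimum would be about 23.3, but servers are indivisible.
node-B + node-K: power draw 9 + 13 = 22 ≤ 22, throughput 3 + 13 = 16.
node-E + node-K: power draw 6 + 13 = 19 ≤ 22, throughput 4 + 13 = 17.
node-K + node-F: power draw 13 + 4 = 17 ≤ 22, throughput 13 + 7 = 20.
Best is node-K and node-F with total throughput 20.

20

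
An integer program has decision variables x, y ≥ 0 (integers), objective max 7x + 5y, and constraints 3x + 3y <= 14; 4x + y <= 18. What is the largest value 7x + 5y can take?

Relaxing integrality, the LP optimum is 32.22 at (x,y) = (4.44, 0.222), which is not an integer point.
(x,y)=(4,0): 3·4+3·0=12≤14, 4·4+1·0=16≤18, objective 28.
(x,y)=(3,1): 3·3+3·1=12≤14, 4·3+1·1=13≤18, objective 26.
(x,y)=(3,0): 3·3+3·0=9≤14, 4·3+1·0=12≤18, objective 21.
The best lattice point is (4,0), giving 28.

28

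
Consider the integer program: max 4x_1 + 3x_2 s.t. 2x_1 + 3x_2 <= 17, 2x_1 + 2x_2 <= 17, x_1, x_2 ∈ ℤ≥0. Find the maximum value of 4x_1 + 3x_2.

32

Relaxing integrality, the LP optimum is 34.00 at (x_1,x_2) = (8.5, 0), which is not an integer point.
(x_1,x_2)=(8,0): 2·8+3·0=16≤17, 2·8+2·0=16≤17, objective 32.
(x_1,x_2)=(7,1): 2·7+3·1=17≤17, 2·7+2·1=16≤17, objective 31.
Maximum is 32 at (x_1,x_2)=(8,0).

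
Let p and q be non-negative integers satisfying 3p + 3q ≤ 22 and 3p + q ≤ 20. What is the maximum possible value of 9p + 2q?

Relaxing integrality, the LP optimum is 60.00 at (p,q) = (6.67, 0), which is not an integer point.
(p,q)=(6,1): 3·6+3·1=21≤22, 3·6+1·1=19≤20, objective 56.
(p,q)=(6,0): 3·6+3·0=18≤22, 3·6+1·0=18≤20, objective 54.
No feasible integer point exceeds 56.

56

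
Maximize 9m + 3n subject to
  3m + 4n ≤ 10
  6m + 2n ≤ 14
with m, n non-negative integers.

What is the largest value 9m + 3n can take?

21

(m,n)=(2,1): 3·2+4·1=10≤10, 6·2+2·1=14≤14, objective 21.
(m,n)=(2,0): 3·2+4·0=6≤10, 6·2+2·0=12≤14, objective 18.
(m,n)=(1,1): 3·1+4·1=7≤10, 6·1+2·1=8≤14, objective 12.
No feasible integer point exceeds 21.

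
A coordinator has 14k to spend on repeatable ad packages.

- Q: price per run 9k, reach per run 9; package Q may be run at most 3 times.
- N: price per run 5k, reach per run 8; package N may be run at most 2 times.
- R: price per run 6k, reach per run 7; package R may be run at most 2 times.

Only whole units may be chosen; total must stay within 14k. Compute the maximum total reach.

This is a bounded integer knapsack.
N has the best ratio (8/5); taking only N gives at most 2×8 = 16 (stopped by the price limit).
Mixing does better — 1×Q and 1×N: price 14 ≤ 14, reach 1·9 + 1·8 = 17.

17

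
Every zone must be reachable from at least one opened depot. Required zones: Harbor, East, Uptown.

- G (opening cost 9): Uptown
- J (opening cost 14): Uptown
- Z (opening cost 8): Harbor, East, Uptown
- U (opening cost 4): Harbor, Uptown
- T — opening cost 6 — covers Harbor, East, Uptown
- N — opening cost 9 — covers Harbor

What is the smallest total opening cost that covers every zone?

The greedy cost-per-new-zone heuristic would pick U and T for 10, but a cheaper cover exists.
T alone covers Harbor, East, Uptown — every zone.
Total opening cost: 6.
No cover costs less than 6.

6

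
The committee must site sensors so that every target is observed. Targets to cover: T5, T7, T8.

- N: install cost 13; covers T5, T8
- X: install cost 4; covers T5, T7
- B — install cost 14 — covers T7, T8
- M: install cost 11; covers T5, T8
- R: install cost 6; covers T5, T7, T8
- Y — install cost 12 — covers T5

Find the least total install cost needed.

This is an integer covering problem.
R alone covers T5, T7, T8 — every target.
Total install cost: 6.

6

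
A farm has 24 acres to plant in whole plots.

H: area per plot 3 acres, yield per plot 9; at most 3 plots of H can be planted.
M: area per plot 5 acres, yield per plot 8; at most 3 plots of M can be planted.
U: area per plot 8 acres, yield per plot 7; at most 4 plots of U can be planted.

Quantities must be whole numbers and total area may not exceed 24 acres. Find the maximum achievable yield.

51

Take 3×H and 3×M: area 24 ≤ 24, yield 3·9 + 3·8 = 51.
H has the best ratio (9/3) and is taken to its limit of 3; remaining capacity is filled optimally with the others.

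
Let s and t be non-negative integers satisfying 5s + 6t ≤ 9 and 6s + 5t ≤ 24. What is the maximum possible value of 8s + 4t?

Relaxing integrality, the LP optimum is 14.40 at (s,t) = (1.8, 0), which is not an integer point.
(s,t)=(1,0): 5·1+6·0=5≤9, 6·1+5·0=6≤24, objective 8.
(s,t)=(0,1): 5·0+6·1=6≤9, 6·0+5·1=5≤24, objective 4.
(s,t)=(0,0): 5·0+6·0=0≤9, 6·0+5·0=0≤24, objective 0.
The best lattice point is (1,0), giving 8.

8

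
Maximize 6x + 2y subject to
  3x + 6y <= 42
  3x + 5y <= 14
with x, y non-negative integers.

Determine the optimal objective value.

24

(x,y)=(4,0): 3·4+6·0=12≤42, 3·4+5·0=12≤14, objective 24.
(x,y)=(3,1): 3·3+6·1=15≤42, 3·3+5·1=14≤14, objective 20.
(x,y)=(3,0): 3·3+6·0=9≤42, 3·3+5·0=9≤14, objective 18.
The best lattice point is (4,0), giving 24.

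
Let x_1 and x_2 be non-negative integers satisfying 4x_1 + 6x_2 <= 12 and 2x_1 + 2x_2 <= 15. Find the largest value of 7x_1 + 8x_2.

21

(x_1,x_2)=(3,0) is feasible, giving 21.
(x_1,x_2)=(2,0) is feasible, giving 14.
Maximum is 21 at (x_1,x_2)=(3,0).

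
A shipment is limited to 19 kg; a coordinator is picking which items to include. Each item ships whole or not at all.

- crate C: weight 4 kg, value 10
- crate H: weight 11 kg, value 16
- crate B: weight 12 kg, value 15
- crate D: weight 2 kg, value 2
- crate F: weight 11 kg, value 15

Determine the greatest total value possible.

28

Allowing fractional choices, the relaxed optimum would be about 31.5, but items are indivisible.
crate C + crate D + crate F: weight 4 + 2 + 11 = 17 ≤ 19, value 10 + 2 + 15 = 27.
crate C + crate H + crate D: weight 4 + 11 + 2 = 17 ≤ 19, value 10 + 16 + 2 = 28.
Best is crate C, crate H, and crate D with total value 28.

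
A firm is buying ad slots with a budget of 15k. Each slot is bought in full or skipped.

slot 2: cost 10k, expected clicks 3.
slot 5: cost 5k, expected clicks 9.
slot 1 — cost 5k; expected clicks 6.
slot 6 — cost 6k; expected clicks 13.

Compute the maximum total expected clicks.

22

This is an integer program with binary decision variables.
Take slot 5 and slot 6: cost 5 + 6 = 11 ≤ 15, expected clicks 9 + 13 = 22.
No other feasible combination does better.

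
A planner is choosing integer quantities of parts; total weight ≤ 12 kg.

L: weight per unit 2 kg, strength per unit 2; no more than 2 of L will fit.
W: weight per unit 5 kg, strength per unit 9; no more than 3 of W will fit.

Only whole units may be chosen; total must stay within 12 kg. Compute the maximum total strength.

20

W has the best ratio (9/5); taking only W gives at most 2×9 = 18 (stopped by the weight limit).
Mixing does better — 1×L and 2×W: weight 12 ≤ 12, strength 1·2 + 2·9 = 20.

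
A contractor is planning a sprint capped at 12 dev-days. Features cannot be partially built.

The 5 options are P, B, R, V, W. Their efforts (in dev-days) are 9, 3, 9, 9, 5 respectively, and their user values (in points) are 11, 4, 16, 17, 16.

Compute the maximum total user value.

B + V: effort 3 + 9 = 12 ≤ 12, user value 4 + 17 = 21.
B + W: effort 3 + 5 = 8 ≤ 12, user value 4 + 16 = 20.
Best is B and V with total user value 21.

21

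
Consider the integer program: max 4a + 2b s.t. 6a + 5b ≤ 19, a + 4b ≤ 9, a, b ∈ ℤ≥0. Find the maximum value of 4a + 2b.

The continuous relaxation peaks at (3.17, 0) with value 12.67; rounding to a feasible lattice point costs some objective.
(a,b)=(3,0): 6·3+5·0=18≤19, 1·3+4·0=3≤9, objective 12.
(a,b)=(2,1): 6·2+5·1=17≤19, 1·2+4·1=6≤9, objective 10.
(a,b)=(2,0): 6·2+5·0=12≤19, 1·2+4·0=2≤9, objective 8.
The best lattice point is (3,0), giving 12.

12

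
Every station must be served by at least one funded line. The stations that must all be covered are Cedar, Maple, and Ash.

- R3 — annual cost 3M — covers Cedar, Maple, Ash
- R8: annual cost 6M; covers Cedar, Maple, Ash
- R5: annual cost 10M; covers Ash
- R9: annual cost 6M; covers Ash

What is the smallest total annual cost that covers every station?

3

R3 alone covers Cedar, Maple, Ash — every station.
Total annual cost: 3.
No cover costs less than 3.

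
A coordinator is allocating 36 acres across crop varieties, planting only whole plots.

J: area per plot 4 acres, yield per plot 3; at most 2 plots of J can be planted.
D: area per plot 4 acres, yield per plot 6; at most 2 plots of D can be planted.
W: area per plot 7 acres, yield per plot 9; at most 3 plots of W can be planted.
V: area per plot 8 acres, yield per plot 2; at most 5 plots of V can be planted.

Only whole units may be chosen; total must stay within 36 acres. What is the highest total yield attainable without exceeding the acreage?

D has the best ratio (6/4); taking only D gives at most 2×6 = 12 (stopped by the supply cap of 2).
Mixing does better — 1×J, 2×D, and 3×W: area 33 ≤ 36, yield 1·3 + 2·6 + 3·9 = 42.

42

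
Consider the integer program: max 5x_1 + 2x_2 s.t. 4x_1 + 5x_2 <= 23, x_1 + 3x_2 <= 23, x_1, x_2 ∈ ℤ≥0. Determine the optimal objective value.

(x_1,x_2)=(5,0): 4·5+5·0=20≤23, 1·5+3·0=5≤23, objective 25.
(x_1,x_2)=(4,1): 4·4+5·1=21≤23, 1·4+3·1=7≤23, objective 22.
(x_1,x_2)=(4,0): 4·4+5·0=16≤23, 1·4+3·0=4≤23, objective 20.
The best lattice point is (5,0), giving 25.

25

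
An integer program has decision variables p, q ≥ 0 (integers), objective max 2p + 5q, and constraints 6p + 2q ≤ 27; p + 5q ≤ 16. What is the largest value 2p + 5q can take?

The continuous relaxation peaks at (3.68, 2.46) with value 19.68; rounding to a feasible lattice point costs some objective.
(p,q)=(1,3) is feasible, giving 17.
(p,q)=(3,2) is feasible, giving 16.
Maximum is 17 at (p,q)=(1,3).

17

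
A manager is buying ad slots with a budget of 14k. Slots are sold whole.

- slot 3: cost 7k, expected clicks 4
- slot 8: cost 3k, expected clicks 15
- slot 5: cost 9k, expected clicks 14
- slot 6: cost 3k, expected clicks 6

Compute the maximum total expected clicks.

This is an integer program with binary decision variables.
Allowing fractional choices, the relaxed optimum would be about 33.4, but ad slots are indivisible.
slot 3 + slot 8 + slot 6: cost 7 + 3 + 3 = 13 ≤ 14, expected clicks 4 + 15 + 6 = 25.
slot 8 + slot 5: cost 3 + 9 = 12 ≤ 14, expected clicks 15 + 14 = 29.
Best is slot 8 and slot 5 with total expected clicks 29.

29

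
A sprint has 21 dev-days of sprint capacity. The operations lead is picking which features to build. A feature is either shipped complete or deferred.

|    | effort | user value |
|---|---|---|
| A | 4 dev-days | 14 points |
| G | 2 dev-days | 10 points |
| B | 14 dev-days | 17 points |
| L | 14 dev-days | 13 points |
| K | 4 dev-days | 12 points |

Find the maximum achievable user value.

Allowing fractional choices, the relaxed optimum would be about 49.4, but features are indivisible.
A + G + B: effort 4 + 2 + 14 = 20 ≤ 21, user value 14 + 10 + 17 = 41.
G + B + K: effort 2 + 14 + 4 = 20 ≤ 21, user value 10 + 17 + 12 = 39.
Best is A, G, and B with total user value 41.

41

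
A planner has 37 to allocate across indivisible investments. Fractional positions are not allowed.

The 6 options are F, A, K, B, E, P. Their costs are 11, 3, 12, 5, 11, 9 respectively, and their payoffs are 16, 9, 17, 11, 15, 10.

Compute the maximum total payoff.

57

Allowing fractional choices, the relaxed optimum would be about 61.2, but investments are indivisible.
F + K + B + P: cost 11 + 12 + 5 + 9 = 37 ≤ 37, payoff 16 + 17 + 11 + 10 = 54.
F + A + K + B: cost 11 + 3 + 12 + 5 = 31 ≤ 37, payoff 16 + 9 + 17 + 11 = 53.
F + A + K + E: cost 11 + 3 + 12 + 11 = 37 ≤ 37, payoff 16 + 9 + 17 + 15 = 57.
Best is F, A, K, and E with total payoff 57.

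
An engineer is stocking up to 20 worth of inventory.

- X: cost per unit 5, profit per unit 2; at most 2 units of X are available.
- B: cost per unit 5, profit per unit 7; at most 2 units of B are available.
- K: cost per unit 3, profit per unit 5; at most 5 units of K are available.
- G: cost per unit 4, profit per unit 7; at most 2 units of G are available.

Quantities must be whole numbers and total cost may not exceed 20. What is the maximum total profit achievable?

Take 4×K and 2×G: cost 20 ≤ 20, profit 4·5 + 2·7 = 34.
G has the best ratio (7/4) and is taken to its limit of 2; remaining capacity is filled optimally with the others.

34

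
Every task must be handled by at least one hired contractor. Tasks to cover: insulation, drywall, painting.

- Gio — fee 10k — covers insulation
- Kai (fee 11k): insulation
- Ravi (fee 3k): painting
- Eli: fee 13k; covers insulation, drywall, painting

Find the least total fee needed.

13

Eli alone covers insulation, drywall, painting — every task.
Total fee: 13.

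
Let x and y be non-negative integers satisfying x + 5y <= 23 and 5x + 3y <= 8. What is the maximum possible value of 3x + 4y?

8

The continuous relaxation peaks at (0, 2.67) with value 10.67; rounding to a feasible lattice point costs some objective.
(x,y)=(0,2): 1·0+5·2=10≤23, 5·0+3·2=6≤8, objective 8.
(x,y)=(1,1): 1·1+5·1=6≤23, 5·1+3·1=8≤8, objective 7.
(x,y)=(0,1): 1·0+5·1=5≤23, 5·0+3·1=3≤8, objective 4.
No feasible integer point exceeds 8.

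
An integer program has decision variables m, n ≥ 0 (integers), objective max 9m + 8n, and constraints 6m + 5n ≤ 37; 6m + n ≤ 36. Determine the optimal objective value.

Relaxing integrality, the LP optimum is 59.20 at (m,n) = (0, 7.4), which is not an integer point.
(m,n)=(2,5): 6·2+5·5=37≤37, 6·2+1·5=17≤36, objective 58.
(m,n)=(1,6): 6·1+5·6=36≤37, 6·1+1·6=12≤36, objective 57.
Maximum is 58 at (m,n)=(2,5).

58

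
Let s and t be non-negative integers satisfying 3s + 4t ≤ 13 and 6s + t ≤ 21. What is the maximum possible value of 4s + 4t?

Relaxing integrality, the LP optimum is 16.38 at (s,t) = (3.38, 0.714), which is not an integer point.
(s,t)=(3,1) is feasible, giving 16.
(s,t)=(2,1) is feasible, giving 12.
(s,t)=(3,0) is feasible, giving 12.
Maximum is 16 at (s,t)=(3,1).

16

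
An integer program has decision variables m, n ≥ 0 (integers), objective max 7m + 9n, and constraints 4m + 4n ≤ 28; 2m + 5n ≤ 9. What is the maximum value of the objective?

28

Relaxing integrality, the LP optimum is 31.50 at (m,n) = (4.5, 0), which is not an integer point.
(m,n)=(4,0) is feasible, giving 28.
(m,n)=(3,0) is feasible, giving 21.
No feasible integer point exceeds 28.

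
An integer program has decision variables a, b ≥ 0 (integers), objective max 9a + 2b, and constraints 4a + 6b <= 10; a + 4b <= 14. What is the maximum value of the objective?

18

(a,b)=(2,0): 4·2+6·0=8≤10, 1·2+4·0=2≤14, objective 18.
(a,b)=(1,1): 4·1+6·1=10≤10, 1·1+4·1=5≤14, objective 11.
The best lattice point is (2,0), giving 18.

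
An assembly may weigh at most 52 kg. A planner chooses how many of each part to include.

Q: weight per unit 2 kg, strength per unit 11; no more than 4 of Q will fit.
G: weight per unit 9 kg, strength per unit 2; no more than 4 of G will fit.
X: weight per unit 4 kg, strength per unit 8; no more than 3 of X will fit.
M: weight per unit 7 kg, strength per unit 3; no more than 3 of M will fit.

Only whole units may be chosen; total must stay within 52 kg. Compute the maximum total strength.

79

This is a bounded integer knapsack.
Take 4×Q, 1×G, 3×X, and 3×M: weight 50 ≤ 52, strength 4·11 + 1·2 + 3·8 + 3·3 = 79.
Q has the best ratio (11/2) and is taken to its limit of 4; remaining capacity is filled optimally with the others.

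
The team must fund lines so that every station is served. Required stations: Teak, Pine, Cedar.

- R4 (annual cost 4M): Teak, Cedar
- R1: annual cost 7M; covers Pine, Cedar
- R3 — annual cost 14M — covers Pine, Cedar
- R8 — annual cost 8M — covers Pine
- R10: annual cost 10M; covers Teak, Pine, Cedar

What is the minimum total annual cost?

The greedy cost-per-new-station heuristic would pick R4 and R1 for 11, but a cheaper cover exists.
R10 alone covers Teak, Pine, Cedar — every station.
Total annual cost: 10.
No cover costs less than 10.

10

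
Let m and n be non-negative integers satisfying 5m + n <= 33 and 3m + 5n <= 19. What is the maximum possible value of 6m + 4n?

36

(m,n)=(6,0) is feasible, giving 36.
(m,n)=(5,0) is feasible, giving 30.
The best lattice point is (6,0), giving 36.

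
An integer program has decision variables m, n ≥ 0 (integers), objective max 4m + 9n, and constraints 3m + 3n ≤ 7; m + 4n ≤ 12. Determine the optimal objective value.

18

(m,n)=(0,2) is feasible, giving 18.
(m,n)=(1,1) is feasible, giving 13.
(m,n)=(0,1) is feasible, giving 9.
No feasible integer point exceeds 18.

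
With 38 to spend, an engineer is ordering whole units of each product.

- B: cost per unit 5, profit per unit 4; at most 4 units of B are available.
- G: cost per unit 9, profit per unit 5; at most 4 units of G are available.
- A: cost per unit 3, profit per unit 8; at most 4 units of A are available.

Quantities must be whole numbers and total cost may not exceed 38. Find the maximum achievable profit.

49

This is a bounded integer knapsack.
Take 3×B, 1×G, and 4×A: cost 36 ≤ 38, profit 3·4 + 1·5 + 4·8 = 49.
A has the best ratio (8/3) and is taken to its limit of 4; remaining capacity is filled optimally with the others.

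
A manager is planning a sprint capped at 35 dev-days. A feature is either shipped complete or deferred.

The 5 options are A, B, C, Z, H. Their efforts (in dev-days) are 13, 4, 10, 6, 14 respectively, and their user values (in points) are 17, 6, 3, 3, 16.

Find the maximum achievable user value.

39

Take A, B, and H: effort 13 + 4 + 14 = 31 ≤ 35, user value 17 + 6 + 16 = 39.
No other feasible combination does better.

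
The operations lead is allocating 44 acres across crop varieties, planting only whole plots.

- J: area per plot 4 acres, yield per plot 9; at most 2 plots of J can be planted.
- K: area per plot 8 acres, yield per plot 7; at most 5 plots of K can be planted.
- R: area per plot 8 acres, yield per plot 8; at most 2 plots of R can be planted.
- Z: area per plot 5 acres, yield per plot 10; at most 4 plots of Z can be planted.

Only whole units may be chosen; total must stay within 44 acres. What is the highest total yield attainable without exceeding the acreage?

This is a bounded integer knapsack.
Take 2×J, 2×R, and 4×Z: area 44 ≤ 44, yield 2·9 + 2·8 + 4·10 = 74.
J has the best ratio (9/4) and is taken to its limit of 2; remaining capacity is filled optimally with the others.

74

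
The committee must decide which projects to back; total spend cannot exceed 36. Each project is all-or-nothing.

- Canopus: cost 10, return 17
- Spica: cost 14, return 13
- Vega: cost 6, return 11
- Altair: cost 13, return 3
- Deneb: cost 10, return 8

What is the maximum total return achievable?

41

Canopus + Spica + Vega: cost 10 + 14 + 6 = 30 ≤ 36, return 17 + 13 + 11 = 41.
Canopus + Spica + Deneb: cost 10 + 14 + 10 = 34 ≤ 36, return 17 + 13 + 8 = 38.
Best is Canopus, Spica, and Vega with total return 41.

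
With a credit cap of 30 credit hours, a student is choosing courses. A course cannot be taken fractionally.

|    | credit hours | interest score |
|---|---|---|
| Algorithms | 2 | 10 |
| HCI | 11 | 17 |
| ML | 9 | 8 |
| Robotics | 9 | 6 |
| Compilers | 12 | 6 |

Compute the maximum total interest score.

35

Algorithms + HCI + Robotics: credit hours 2 + 11 + 9 = 22 ≤ 30, interest score 10 + 17 + 6 = 33.
Algorithms + HCI + ML: credit hours 2 + 11 + 9 = 22 ≤ 30, interest score 10 + 17 + 8 = 35.
Best is Algorithms, HCI, and ML with total interest score 35.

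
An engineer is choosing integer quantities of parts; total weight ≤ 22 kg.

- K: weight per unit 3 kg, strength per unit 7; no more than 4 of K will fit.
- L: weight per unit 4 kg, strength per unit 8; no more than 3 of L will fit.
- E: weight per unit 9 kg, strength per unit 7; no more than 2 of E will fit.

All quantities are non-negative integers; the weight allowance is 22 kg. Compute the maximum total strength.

3×K and 3×L: weight 21 ≤ 22, strength 3·7 + 3·8 = 45.
4×K and 2×L: weight 20 ≤ 22, strength 4·7 + 2·8 = 44.
Best is 45.

45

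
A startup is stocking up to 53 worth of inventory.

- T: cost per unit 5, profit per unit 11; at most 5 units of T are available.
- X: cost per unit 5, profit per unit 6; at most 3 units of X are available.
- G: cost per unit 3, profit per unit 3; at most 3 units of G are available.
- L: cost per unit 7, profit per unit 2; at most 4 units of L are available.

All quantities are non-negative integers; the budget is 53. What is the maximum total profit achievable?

82

T has the best ratio (11/5); taking only T gives at most 5×11 = 55 (stopped by the supply cap of 5).
Mixing does better — 5×T, 3×X, and 3×G: cost 49 ≤ 53, profit 5·11 + 3·6 + 3·3 = 82.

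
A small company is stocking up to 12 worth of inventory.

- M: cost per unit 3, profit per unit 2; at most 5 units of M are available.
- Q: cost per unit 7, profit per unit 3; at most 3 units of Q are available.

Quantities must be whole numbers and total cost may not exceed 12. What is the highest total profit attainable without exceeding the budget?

8

4×M: cost 12 ≤ 12, profit 4·2 = 8.
3×M: cost 9 ≤ 12, profit 3·2 = 6.
Best is 8.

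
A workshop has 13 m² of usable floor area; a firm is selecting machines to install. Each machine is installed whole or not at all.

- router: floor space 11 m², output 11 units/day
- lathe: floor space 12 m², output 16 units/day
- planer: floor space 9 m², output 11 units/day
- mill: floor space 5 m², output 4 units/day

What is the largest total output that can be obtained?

router: floor space 11 ≤ 13, output 11.
lathe: floor space 12 ≤ 13, output 16.
planer: floor space 9 ≤ 13, output 11.
Best is lathe with total output 16.

16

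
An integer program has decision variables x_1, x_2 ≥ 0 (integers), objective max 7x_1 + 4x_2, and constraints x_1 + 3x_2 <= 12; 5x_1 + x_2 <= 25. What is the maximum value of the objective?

(x_1,x_2)=(4,2): 1·4+3·2=10≤12, 5·4+1·2=22≤25, objective 36.
(x_1,x_2)=(3,3): 1·3+3·3=12≤12, 5·3+1·3=18≤25, objective 33.
(x_1,x_2)=(4,1): 1·4+3·1=7≤12, 5·4+1·1=21≤25, objective 32.
The best lattice point is (4,2), giving 36.

36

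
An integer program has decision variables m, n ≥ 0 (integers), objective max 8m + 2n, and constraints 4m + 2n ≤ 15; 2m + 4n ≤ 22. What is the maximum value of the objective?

26

The continuous relaxation peaks at (3.75, 0) with value 30.00; rounding to a feasible lattice point costs some objective.
(m,n)=(3,1): 4·3+2·1=14≤15, 2·3+4·1=10≤22, objective 26.
(m,n)=(3,0): 4·3+2·0=12≤15, 2·3+4·0=6≤22, objective 24.
(m,n)=(2,2): 4·2+2·2=12≤15, 2·2+4·2=12≤22, objective 20.
(m,n)=(2,1): 4·2+2·1=10≤15, 2·2+4·1=8≤22, objective 18.
No feasible integer point exceeds 26.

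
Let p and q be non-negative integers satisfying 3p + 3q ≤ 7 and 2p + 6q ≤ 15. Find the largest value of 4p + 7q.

The continuous relaxation peaks at (0, 2.33) with value 16.33; rounding to a feasible lattice point costs some objective.
(p,q)=(0,2) is feasible, giving 14.
(p,q)=(1,1) is feasible, giving 11.
(p,q)=(0,1) is feasible, giving 7.
The best lattice point is (0,2), giving 14.

14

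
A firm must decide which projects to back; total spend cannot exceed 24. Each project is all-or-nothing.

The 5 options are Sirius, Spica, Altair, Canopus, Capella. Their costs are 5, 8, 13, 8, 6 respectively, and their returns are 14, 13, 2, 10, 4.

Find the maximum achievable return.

Take Sirius, Spica, and Canopus: cost 5 + 8 + 8 = 21 ≤ 24, return 14 + 13 + 10 = 37.
No other feasible combination does better.

37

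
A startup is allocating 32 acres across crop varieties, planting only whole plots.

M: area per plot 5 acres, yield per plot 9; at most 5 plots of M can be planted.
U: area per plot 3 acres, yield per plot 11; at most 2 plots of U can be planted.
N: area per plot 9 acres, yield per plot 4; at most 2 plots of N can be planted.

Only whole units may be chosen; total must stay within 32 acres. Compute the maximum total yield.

This is a bounded integer knapsack.
U has the best ratio (11/3); taking only U gives at most 2×11 = 22 (stopped by the supply cap of 2).
Mixing does better — 5×M and 2×U: area 31 ≤ 32, yield 5·9 + 2·11 = 67.

67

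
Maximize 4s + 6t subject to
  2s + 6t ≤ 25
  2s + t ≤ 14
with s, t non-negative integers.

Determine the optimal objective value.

36

(s,t)=(6,2) is feasible, giving 36.
(s,t)=(5,2) is feasible, giving 32.
(s,t)=(6,1) is feasible, giving 30.
(s,t)=(4,2) is feasible, giving 28.
No feasible integer point exceeds 36.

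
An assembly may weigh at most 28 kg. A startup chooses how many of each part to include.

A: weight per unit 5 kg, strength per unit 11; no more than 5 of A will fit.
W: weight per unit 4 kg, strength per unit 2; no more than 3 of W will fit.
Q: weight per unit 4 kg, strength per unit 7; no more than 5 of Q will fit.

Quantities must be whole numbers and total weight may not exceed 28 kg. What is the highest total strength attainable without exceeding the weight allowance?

This is a bounded integer knapsack.
5×A: weight 25 ≤ 28, strength 5·11 = 55.
4×A and 2×Q: weight 28 ≤ 28, strength 4·11 + 2·7 = 58.
Best is 58.

58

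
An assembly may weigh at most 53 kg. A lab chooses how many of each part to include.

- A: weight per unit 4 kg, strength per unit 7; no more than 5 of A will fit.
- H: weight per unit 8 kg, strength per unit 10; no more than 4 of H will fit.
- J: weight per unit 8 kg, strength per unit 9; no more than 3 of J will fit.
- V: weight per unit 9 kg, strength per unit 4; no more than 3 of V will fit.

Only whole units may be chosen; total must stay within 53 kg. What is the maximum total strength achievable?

75

Take 5×A and 4×H: weight 52 ≤ 53, strength 5·7 + 4·10 = 75.
A has the best ratio (7/4) and is taken to its limit of 5; remaining capacity is filled optimally with the others.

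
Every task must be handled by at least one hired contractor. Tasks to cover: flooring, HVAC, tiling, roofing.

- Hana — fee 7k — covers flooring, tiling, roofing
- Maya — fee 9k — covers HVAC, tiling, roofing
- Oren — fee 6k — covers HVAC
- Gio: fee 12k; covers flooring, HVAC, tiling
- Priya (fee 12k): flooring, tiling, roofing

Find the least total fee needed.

13

Choose Hana and Oren: together they cover flooring, HVAC, tiling, roofing — every task.
Total fee: 7 + 6 = 13.
No cover costs less than 13.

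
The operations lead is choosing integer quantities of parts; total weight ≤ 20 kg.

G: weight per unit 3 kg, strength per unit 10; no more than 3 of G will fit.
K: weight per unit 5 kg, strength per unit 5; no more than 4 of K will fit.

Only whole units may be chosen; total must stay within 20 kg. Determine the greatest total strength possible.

This is a bounded integer knapsack.
G has the best ratio (10/3); taking only G gives at most 3×10 = 30 (stopped by the supply cap of 3).
Mixing does better — 3×G and 2×K: weight 19 ≤ 20, strength 3·10 + 2·5 = 40.

40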